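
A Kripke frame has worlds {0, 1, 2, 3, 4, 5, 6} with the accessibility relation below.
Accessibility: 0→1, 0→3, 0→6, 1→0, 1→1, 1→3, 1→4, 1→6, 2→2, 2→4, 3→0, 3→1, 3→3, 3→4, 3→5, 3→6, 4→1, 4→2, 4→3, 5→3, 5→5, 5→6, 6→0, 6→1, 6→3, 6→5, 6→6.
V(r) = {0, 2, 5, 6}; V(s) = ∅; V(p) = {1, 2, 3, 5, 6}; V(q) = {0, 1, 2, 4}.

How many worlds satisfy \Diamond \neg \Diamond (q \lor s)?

3

Let φ = \Diamond \neg \Diamond (q \lor s). Evaluate φ at each world:
  0 (successors {1, 3, 6}): φ is false.
  1 (successors {0, 1, 3, 4, 6}): φ is false.
  2 (successors {2, 4}): φ is false.
  3 (successors {0, 1, 3, 4, 5, 6}): φ is true.
  4 (successors {1, 2, 3}): φ is false.
  5 (successors {3, 5, 6}): φ is true.
  6 (successors {0, 1, 3, 5, 6}): φ is true.
For instance, at 3:
  At 3: \Diamond \neg \Diamond (q \lor s) requires \neg \Diamond (q \lor s) at some successor in {0, 1, 3, 4, 5, 6}.
    \neg \Diamond (q \lor s) holds at 5, so \Diamond \neg \Diamond (q \lor s) is true at 3.
      At 5: \Diamond (q \lor s) is false, so \neg \Diamond (q \lor s) is true.
Satisfying worlds: {3, 5, 6}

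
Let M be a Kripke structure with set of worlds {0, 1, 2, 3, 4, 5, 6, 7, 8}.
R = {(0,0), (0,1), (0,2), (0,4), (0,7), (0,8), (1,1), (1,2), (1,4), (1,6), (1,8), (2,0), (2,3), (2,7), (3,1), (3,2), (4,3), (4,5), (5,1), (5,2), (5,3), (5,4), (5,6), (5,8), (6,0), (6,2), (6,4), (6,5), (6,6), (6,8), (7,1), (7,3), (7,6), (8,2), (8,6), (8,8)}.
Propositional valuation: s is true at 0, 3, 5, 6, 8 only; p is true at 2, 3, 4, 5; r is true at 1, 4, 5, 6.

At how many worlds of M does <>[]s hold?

4

Let φ = <>[]s. Evaluate φ at each world:
  0 (successors {0, 1, 2, 4, 7, 8}): φ is true.
  1 (successors {1, 2, 4, 6, 8}): φ is true.
  2 (successors {0, 3, 7}): φ is false.
  3 (successors {1, 2}): φ is false.
  4 (successors {3, 5}): φ is false.
  5 (successors {1, 2, 3, 4, 6, 8}): φ is true.
  6 (successors {0, 2, 4, 5, 6, 8}): φ is true.
  7 (successors {1, 3, 6}): φ is false.
  8 (successors {2, 6, 8}): φ is false.
For instance, at 0:
  At 0: <>[]s requires []s at some successor in {0, 1, 2, 4, 7, 8}.
    []s holds at 4, so <>[]s is true at 0.
      At 4: []s requires s at every successor {3, 5}.
        At 3: s is true.
        At 5: s is true.
      So []s is true at 4.
Satisfying worlds: {0, 1, 5, 6}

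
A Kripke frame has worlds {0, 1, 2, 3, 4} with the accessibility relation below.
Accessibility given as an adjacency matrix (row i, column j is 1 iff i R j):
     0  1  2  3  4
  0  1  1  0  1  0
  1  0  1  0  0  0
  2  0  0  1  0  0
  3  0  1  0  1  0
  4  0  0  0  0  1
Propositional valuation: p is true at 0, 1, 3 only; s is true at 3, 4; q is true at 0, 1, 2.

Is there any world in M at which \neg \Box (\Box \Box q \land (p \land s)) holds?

Yes

Let φ = \neg \Box (\Box \Box q \land (p \land s)). Evaluate φ at each world:
  0 (successors {0, 1, 3}): φ is true.
  1 (successors {1}): φ is true.
  2 (successors {2}): φ is true.
  3 (successors {1, 3}): φ is true.
  4 (successors {4}): φ is true.
Detail at 0 (witness):
  At 0: \Box (\Box \Box q \land (p \land s)) is false, so \neg \Box (\Box \Box q \land (p \land s)) is true.
    At 0: \Box (\Box \Box q \land (p \land s)) requires \Box \Box q \land (p \land s) at every successor {0, 1, 3}.
      \Box \Box q \land (p \land s) fails at 0, so \Box (\Box \Box q \land (p \land s)) is false at 0.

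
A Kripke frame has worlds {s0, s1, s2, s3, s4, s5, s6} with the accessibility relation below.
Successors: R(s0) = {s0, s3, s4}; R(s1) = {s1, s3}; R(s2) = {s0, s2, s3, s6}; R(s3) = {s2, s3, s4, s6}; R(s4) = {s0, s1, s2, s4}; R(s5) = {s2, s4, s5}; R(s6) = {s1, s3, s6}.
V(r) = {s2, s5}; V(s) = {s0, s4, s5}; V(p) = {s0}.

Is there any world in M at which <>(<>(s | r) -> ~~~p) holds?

Let φ = <>(<>(s | r) -> ~~~p). Evaluate φ at each world:
  s0 (successors {s0, s3, s4}): φ is true.
  s1 (successors {s1, s3}): φ is true.
  s2 (successors {s0, s2, s3, s6}): φ is true.
  s3 (successors {s2, s3, s4, s6}): φ is true.
  s4 (successors {s0, s1, s2, s4}): φ is true.
  s5 (successors {s2, s4, s5}): φ is true.
  s6 (successors {s1, s3, s6}): φ is true.
Detail at s0 (witness):
  At s0: <>(<>(s | r) -> ~~~p) requires <>(s | r) -> ~~~p at some successor in {s0, s3, s4}.
    <>(s | r) -> ~~~p holds at s3, so <>(<>(s | r) -> ~~~p) is true at s0.
      At s3: <>(s | r) is true, ~~~p is true, so <>(s | r) -> ~~~p is true.

Yes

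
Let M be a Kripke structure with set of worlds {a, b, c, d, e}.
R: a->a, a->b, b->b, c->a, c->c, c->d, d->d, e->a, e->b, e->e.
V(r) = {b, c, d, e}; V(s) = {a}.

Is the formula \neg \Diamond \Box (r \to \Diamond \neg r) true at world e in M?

At e: \Diamond \Box (r \to \Diamond \neg r) is false, so \neg \Diamond \Box (r \to \Diamond \neg r) is true.
  At e: \Diamond \Box (r \to \Diamond \neg r) requires \Box (r \to \Diamond \neg r) at some successor in {a, b, e}.
    At a: \Box (r \to \Diamond \neg r) is false.
    At b: \Box (r \to \Diamond \neg r) is false.
    At e: \Box (r \to \Diamond \neg r) is false.
  So \Diamond \Box (r \to \Diamond \neg r) is false at e.

Yes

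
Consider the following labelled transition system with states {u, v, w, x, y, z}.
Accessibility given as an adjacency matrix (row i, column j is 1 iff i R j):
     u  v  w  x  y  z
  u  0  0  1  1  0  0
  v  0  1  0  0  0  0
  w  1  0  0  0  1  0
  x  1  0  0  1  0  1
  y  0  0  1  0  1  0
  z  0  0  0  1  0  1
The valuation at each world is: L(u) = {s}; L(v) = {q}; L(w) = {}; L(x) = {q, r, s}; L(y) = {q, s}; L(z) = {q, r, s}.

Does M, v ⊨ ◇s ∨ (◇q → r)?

Recall that ◇ψ holds at a world iff ψ holds at some accessible world.
At v: ◇s is false, ◇q → r is false, so ◇s ∨ (◇q → r) is false.
  At v: ◇s requires s at some successor in {v}.
    At v: s is false.
  So ◇s is false at v.
  At v: ◇q is true, r is false, so ◇q → r is false.
    At v: ◇q requires q at some successor in {v}.
      q holds at v, so ◇q is true at v.

No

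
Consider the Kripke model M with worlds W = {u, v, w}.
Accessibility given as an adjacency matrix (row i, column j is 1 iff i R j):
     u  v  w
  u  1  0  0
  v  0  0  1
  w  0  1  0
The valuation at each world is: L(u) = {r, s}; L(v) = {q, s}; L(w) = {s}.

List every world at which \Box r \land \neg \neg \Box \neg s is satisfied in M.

Recall that \Box ψ holds at a world iff ψ holds at every accessible world, and \Diamond ψ holds iff ψ holds at some accessible world.
Let φ = \Box r \land \neg \neg \Box \neg s. Evaluate φ at each world:
  u (successors {u}): φ is false.
  v (successors {w}): φ is false.
  w (successors {v}): φ is false.
For instance, at u:
  At u: \Box r is true, \neg \neg \Box \neg s is false, so \Box r \land \neg \neg \Box \neg s is false.
    At u: \Box r requires r at every successor {u}.
      At u: r is true.
    So \Box r is true at u.
    At u: \neg \Box \neg s is true, so \neg \neg \Box \neg s is false.
      At u: \Box \neg s is false, so \neg \Box \neg s is true.
Satisfying worlds: none.

none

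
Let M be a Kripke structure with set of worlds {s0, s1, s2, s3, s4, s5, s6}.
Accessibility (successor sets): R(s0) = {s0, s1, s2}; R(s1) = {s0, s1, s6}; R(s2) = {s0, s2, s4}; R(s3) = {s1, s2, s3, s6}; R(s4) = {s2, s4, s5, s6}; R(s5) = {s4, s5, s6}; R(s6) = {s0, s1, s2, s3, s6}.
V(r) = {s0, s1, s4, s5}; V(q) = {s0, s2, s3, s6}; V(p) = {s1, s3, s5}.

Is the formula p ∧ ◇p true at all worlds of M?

No

Let φ = p ∧ ◇p. Evaluate φ at each world:
  s0 (successors {s0, s1, s2}): φ is false.
  s1 (successors {s0, s1, s6}): φ is true.
  s2 (successors {s0, s2, s4}): φ is false.
  s3 (successors {s1, s2, s3, s6}): φ is true.
  s4 (successors {s2, s4, s5, s6}): φ is false.
  s5 (successors {s4, s5, s6}): φ is true.
  s6 (successors {s0, s1, s2, s3, s6}): φ is false.
Detail at s0 (counterexample):
  At s0: p is false, ◇p is true, so p ∧ ◇p is false.
    At s0: ◇p requires p at some successor in {s0, s1, s2}.
      p holds at s1, so ◇p is true at s0.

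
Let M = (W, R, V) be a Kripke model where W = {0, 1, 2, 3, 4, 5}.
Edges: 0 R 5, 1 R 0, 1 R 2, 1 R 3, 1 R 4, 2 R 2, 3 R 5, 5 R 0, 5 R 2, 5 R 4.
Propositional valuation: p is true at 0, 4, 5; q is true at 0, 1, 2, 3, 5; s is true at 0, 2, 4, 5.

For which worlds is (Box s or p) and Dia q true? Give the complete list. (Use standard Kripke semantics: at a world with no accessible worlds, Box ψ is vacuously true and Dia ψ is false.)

0, 2, 3, 5

Recall that Box ψ holds at a world iff ψ holds at every accessible world, and Dia ψ holds iff ψ holds at some accessible world.
Let φ = (Box s or p) and Dia q. Evaluate φ at each world:
  0 (successors {5}): φ is true.
  1 (successors {0, 2, 3, 4}): φ is false.
  2 (successors {2}): φ is true.
  3 (successors {5}): φ is true.
  4 (successors ∅): φ is false.
  5 (successors {0, 2, 4}): φ is true.
For instance, at 1:
  At 1: Box s or p is false, Dia q is true, so (Box s or p) and Dia q is false.
    At 1: Box s is false, p is false, so Box s or p is false.
      At 1: Box s requires s at every successor {0, 2, 3, 4}.
        s fails at 3, so Box s is false at 1.
    At 1: Dia q requires q at some successor in {0, 2, 3, 4}.
      q holds at 0, so Dia q is true at 1.
Satisfying worlds: {0, 2, 3, 5}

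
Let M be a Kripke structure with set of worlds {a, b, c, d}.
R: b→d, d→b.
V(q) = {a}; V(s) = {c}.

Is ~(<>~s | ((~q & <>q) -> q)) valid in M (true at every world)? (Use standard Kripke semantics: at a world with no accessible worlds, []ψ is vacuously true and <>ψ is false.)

No

Let φ = ~(<>~s | ((~q & <>q) -> q)). Evaluate φ at each world:
  a (successors ∅): φ is false.
  b (successors {d}): φ is false.
  c (successors ∅): φ is false.
  d (successors {b}): φ is false.
Detail at a (counterexample):
  At a: <>~s | ((~q & <>q) -> q) is true, so ~(<>~s | ((~q & <>q) -> q)) is false.
    At a: <>~s is false, (~q & <>q) -> q is true, so <>~s | ((~q & <>q) -> q) is true.
      At a: no accessible worlds, so <>~s is false.
      At a: ~q & <>q is false, q is true, so (~q & <>q) -> q is true.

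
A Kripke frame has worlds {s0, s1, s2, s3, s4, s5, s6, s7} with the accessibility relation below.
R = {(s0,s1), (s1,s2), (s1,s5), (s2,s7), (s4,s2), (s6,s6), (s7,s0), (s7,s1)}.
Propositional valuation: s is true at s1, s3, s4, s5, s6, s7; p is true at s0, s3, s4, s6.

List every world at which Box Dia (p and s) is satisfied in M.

Let φ = Box Dia (p and s). Evaluate φ at each world:
  s0 (successors {s1}): φ is false.
  s1 (successors {s2, s5}): φ is false.
  s2 (successors {s7}): φ is false.
  s3 (successors ∅): φ is true.
  s4 (successors {s2}): φ is false.
  s5 (successors ∅): φ is true.
  s6 (successors {s6}): φ is true.
  s7 (successors {s0, s1}): φ is false.
For instance, at s7:
  At s7: Box Dia (p and s) requires Dia (p and s) at every successor {s0, s1}.
    Dia (p and s) fails at s0, so Box Dia (p and s) is false at s7.
      At s0: Dia (p and s) requires p and s at some successor in {s1}.
        At s1: p and s is false.
      So Dia (p and s) is false at s0.
Satisfying worlds: {s3, s5, s6}

s3, s5, s6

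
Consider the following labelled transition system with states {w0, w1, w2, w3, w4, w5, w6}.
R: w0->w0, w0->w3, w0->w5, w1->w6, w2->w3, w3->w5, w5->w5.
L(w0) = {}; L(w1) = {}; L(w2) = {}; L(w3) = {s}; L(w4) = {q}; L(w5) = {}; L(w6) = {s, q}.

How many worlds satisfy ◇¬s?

3

Let φ = ◇¬s. Evaluate φ at each world:
  w0 (successors {w0, w3, w5}): φ is true.
  w1 (successors {w6}): φ is false.
  w2 (successors {w3}): φ is false.
  w3 (successors {w5}): φ is true.
  w4 (successors ∅): φ is false.
  w5 (successors {w5}): φ is true.
  w6 (successors ∅): φ is false.
For instance, at w1:
  At w1: ◇¬s requires ¬s at some successor in {w6}.
    At w6: ¬s is false.
  So ◇¬s is false at w1.
Satisfying worlds: {w0, w3, w5}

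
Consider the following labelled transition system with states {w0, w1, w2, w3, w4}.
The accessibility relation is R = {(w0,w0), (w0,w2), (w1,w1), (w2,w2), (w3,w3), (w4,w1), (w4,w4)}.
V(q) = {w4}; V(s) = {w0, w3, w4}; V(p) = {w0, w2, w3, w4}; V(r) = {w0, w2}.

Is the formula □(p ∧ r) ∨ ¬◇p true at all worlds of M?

Recall that □ψ holds at a world iff ψ holds at every accessible world, and ◇ψ holds iff ψ holds at some accessible world.
Let φ = □(p ∧ r) ∨ ¬◇p. Evaluate φ at each world:
  w0 (successors {w0, w2}): φ is true.
  w1 (successors {w1}): φ is true.
  w2 (successors {w2}): φ is true.
  w3 (successors {w3}): φ is false.
  w4 (successors {w1, w4}): φ is false.
Detail at w3 (counterexample):
  At w3: □(p ∧ r) is false, ¬◇p is false, so □(p ∧ r) ∨ ¬◇p is false.
    At w3: □(p ∧ r) requires p ∧ r at every successor {w3}.
      p ∧ r fails at w3, so □(p ∧ r) is false at w3.
    At w3: ◇p is true, so ¬◇p is false.
      At w3: ◇p requires p at some successor in {w3}.
        p holds at w3, so ◇p is true at w3.

No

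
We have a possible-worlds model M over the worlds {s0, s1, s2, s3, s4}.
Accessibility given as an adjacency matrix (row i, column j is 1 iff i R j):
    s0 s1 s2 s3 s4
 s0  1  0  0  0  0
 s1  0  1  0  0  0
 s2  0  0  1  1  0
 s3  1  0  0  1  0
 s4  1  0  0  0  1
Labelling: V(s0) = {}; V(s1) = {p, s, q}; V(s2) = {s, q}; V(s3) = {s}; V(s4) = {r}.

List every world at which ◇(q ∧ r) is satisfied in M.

Recall that ◇ψ holds at a world iff ψ holds at some accessible world.
Let φ = ◇(q ∧ r). Evaluate φ at each world:
  s0 (successors {s0}): φ is false.
  s1 (successors {s1}): φ is false.
  s2 (successors {s2, s3}): φ is false.
  s3 (successors {s0, s3}): φ is false.
  s4 (successors {s0, s4}): φ is false.
For instance, at s1:
  At s1: ◇(q ∧ r) requires q ∧ r at some successor in {s1}.
    At s1: q ∧ r is false.
  So ◇(q ∧ r) is false at s1.
Satisfying worlds: none.

none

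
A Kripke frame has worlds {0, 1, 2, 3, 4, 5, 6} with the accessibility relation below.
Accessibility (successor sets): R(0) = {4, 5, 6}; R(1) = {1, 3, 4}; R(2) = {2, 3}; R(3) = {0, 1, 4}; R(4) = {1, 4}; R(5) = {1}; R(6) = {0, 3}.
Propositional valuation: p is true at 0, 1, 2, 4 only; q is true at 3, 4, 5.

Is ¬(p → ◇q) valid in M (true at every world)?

Let φ = ¬(p → ◇q). Evaluate φ at each world:
  0 (successors {4, 5, 6}): φ is false.
  1 (successors {1, 3, 4}): φ is false.
  2 (successors {2, 3}): φ is false.
  3 (successors {0, 1, 4}): φ is false.
  4 (successors {1, 4}): φ is false.
  5 (successors {1}): φ is false.
  6 (successors {0, 3}): φ is false.
Detail at 0 (counterexample):
  At 0: p → ◇q is true, so ¬(p → ◇q) is false.
    At 0: p is true, ◇q is true, so p → ◇q is true.
      At 0: ◇q requires q at some successor in {4, 5, 6}.
        q holds at 4, so ◇q is true at 0.

No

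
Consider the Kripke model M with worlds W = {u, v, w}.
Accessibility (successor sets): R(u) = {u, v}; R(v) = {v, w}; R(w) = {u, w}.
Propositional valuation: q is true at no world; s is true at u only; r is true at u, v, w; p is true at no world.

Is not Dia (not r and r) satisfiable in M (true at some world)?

Yes

Recall that Dia ψ holds at a world iff ψ holds at some accessible world.
Let φ = not Dia (not r and r). Evaluate φ at each world:
  u (successors {u, v}): φ is true.
  v (successors {v, w}): φ is true.
  w (successors {u, w}): φ is true.
Detail at u (witness):
  At u: Dia (not r and r) is false, so not Dia (not r and r) is true.
    At u: Dia (not r and r) requires not r and r at some successor in {u, v}.
      At u: not r and r is false.
      At v: not r and r is false.
    So Dia (not r and r) is false at u.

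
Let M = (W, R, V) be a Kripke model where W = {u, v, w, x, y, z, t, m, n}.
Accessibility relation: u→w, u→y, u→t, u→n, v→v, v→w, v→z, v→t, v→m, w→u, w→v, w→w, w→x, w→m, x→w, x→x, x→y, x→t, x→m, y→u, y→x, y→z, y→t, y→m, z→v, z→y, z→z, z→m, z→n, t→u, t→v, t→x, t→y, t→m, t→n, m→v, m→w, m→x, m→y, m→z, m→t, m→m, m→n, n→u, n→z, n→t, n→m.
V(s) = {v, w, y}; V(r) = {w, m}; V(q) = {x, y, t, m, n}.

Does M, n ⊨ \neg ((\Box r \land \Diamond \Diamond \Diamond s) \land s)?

Yes

At n: (\Box r \land \Diamond \Diamond \Diamond s) \land s is false, so \neg ((\Box r \land \Diamond \Diamond \Diamond s) \land s) is true.
  At n: \Box r \land \Diamond \Diamond \Diamond s is false, s is false, so (\Box r \land \Diamond \Diamond \Diamond s) \land s is false.
    At n: \Box r is false, \Diamond \Diamond \Diamond s is true, so \Box r \land \Diamond \Diamond \Diamond s is false.
      At n: \Box r requires r at every successor {u, z, t, m}.
        r fails at u, so \Box r is false at n.
      At n: \Diamond \Diamond \Diamond s requires \Diamond \Diamond s at some successor in {u, z, t, m}.
        \Diamond \Diamond s holds at u, so \Diamond \Diamond \Diamond s is true at n.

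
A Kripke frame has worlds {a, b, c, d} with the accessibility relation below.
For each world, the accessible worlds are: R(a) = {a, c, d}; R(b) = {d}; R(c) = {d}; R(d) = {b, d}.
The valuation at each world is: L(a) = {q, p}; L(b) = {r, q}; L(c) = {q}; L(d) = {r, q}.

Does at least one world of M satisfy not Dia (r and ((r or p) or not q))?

No

Recall that Dia ψ holds at a world iff ψ holds at some accessible world.
Let φ = not Dia (r and ((r or p) or not q)). Evaluate φ at each world:
  a (successors {a, c, d}): φ is false.
  b (successors {d}): φ is false.
  c (successors {d}): φ is false.
  d (successors {b, d}): φ is false.
For instance, at c:
  At c: Dia (r and ((r or p) or not q)) is true, so not Dia (r and ((r or p) or not q)) is false.
    At c: Dia (r and ((r or p) or not q)) requires r and ((r or p) or not q) at some successor in {d}.
      r and ((r or p) or not q) holds at d, so Dia (r and ((r or p) or not q)) is true at c.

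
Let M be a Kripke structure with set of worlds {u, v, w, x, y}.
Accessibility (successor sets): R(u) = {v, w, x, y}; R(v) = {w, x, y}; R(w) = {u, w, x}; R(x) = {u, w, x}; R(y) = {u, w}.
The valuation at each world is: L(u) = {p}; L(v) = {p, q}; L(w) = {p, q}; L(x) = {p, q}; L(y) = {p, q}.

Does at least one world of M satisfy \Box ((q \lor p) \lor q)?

Yes

Recall that \Box ψ holds at a world iff ψ holds at every accessible world, and \Diamond ψ holds iff ψ holds at some accessible world.
Let φ = \Box ((q \lor p) \lor q). Evaluate φ at each world:
  u (successors {v, w, x, y}): φ is true.
  v (successors {w, x, y}): φ is true.
  w (successors {u, w, x}): φ is true.
  x (successors {u, w, x}): φ is true.
  y (successors {u, w}): φ is true.
Detail at u (witness):
  At u: \Box ((q \lor p) \lor q) requires (q \lor p) \lor q at every successor {v, w, x, y}.
    At v: (q \lor p) \lor q is true.
    At w: (q \lor p) \lor q is true.
    At x: (q \lor p) \lor q is true.
    At y: (q \lor p) \lor q is true.
  So \Box ((q \lor p) \lor q) is true at u.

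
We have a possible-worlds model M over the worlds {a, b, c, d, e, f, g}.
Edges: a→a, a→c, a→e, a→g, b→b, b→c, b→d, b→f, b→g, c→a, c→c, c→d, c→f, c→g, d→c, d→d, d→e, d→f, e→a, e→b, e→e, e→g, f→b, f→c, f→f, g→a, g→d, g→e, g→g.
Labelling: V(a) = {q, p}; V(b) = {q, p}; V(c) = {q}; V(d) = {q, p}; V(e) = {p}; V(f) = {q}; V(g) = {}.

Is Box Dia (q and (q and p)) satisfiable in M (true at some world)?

Yes

Let φ = Box Dia (q and (q and p)). Evaluate φ at each world:
  a (successors {a, c, e, g}): φ is true.
  b (successors {b, c, d, f, g}): φ is true.
  c (successors {a, c, d, f, g}): φ is true.
  d (successors {c, d, e, f}): φ is true.
  e (successors {a, b, e, g}): φ is true.
  f (successors {b, c, f}): φ is true.
  g (successors {a, d, e, g}): φ is true.
Detail at a (witness):
  At a: Box Dia (q and (q and p)) requires Dia (q and (q and p)) at every successor {a, c, e, g}.
    At a: Dia (q and (q and p)) is true.
    At c: Dia (q and (q and p)) is true.
    At e: Dia (q and (q and p)) is true.
    At g: Dia (q and (q and p)) is true.
  So Box Dia (q and (q and p)) is true at a.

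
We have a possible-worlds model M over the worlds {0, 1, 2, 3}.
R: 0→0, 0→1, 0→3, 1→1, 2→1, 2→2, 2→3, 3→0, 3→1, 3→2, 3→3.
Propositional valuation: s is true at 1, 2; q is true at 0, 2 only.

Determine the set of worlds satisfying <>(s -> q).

Recall that <>ψ holds at a world iff ψ holds at some accessible world.
Let φ = <>(s -> q). Evaluate φ at each world:
  0 (successors {0, 1, 3}): φ is true.
  1 (successors {1}): φ is false.
  2 (successors {1, 2, 3}): φ is true.
  3 (successors {0, 1, 2, 3}): φ is true.
For instance, at 1:
  At 1: <>(s -> q) requires s -> q at some successor in {1}.
    At 1: s -> q is false.
  So <>(s -> q) is false at 1.
Satisfying worlds: {0, 2, 3}

0, 2, 3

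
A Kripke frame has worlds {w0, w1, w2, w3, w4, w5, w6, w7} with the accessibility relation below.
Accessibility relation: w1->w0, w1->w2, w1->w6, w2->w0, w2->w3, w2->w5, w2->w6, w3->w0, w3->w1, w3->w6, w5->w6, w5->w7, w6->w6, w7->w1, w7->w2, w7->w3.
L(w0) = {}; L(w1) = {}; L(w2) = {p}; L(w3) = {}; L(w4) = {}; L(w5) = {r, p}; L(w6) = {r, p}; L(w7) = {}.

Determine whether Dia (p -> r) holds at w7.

Yes

At w7: Dia (p -> r) requires p -> r at some successor in {w1, w2, w3}.
  p -> r holds at w1, so Dia (p -> r) is true at w7.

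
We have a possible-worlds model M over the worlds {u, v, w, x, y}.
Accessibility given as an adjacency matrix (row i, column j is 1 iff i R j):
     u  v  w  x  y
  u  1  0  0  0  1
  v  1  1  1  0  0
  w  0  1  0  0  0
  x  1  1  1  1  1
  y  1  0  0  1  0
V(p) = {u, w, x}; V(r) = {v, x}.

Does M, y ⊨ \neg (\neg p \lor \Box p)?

At y: \neg p \lor \Box p is true, so \neg (\neg p \lor \Box p) is false.
  At y: \neg p is true, \Box p is true, so \neg p \lor \Box p is true.
    At y: \Box p requires p at every successor {u, x}.
      At u: p is true.
      At x: p is true.
    So \Box p is true at y.

No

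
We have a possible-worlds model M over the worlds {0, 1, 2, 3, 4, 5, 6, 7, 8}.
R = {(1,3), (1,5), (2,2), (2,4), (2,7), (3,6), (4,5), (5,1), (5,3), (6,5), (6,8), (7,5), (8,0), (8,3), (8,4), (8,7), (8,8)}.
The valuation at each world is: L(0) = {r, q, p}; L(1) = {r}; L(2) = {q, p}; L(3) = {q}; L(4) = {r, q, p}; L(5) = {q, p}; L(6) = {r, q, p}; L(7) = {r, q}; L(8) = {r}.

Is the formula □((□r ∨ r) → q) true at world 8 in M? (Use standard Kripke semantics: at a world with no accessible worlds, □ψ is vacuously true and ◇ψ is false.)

At 8: □((□r ∨ r) → q) requires (□r ∨ r) → q at every successor {0, 3, 4, 7, 8}.
  (□r ∨ r) → q fails at 8, so □((□r ∨ r) → q) is false at 8.
    At 8: □r ∨ r is true, q is false, so (□r ∨ r) → q is false.
      At 8: □r is false, r is true, so □r ∨ r is true.

No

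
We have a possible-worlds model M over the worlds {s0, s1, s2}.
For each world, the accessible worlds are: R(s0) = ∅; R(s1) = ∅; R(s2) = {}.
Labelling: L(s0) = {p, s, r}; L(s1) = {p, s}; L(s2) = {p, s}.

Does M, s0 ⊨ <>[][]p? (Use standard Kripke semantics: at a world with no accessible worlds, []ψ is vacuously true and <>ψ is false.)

No

At s0: no accessible worlds, so <>[][]p is false.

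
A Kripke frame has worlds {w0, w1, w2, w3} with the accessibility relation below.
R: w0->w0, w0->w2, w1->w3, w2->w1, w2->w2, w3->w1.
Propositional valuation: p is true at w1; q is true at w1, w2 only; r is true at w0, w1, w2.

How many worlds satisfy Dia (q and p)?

Let φ = Dia (q and p). Evaluate φ at each world:
  w0 (successors {w0, w2}): φ is false.
  w1 (successors {w3}): φ is false.
  w2 (successors {w1, w2}): φ is true.
  w3 (successors {w1}): φ is true.
For instance, at w0:
  At w0: Dia (q and p) requires q and p at some successor in {w0, w2}.
    At w0: q and p is false.
    At w2: q and p is false.
  So Dia (q and p) is false at w0.
Satisfying worlds: {w2, w3}

2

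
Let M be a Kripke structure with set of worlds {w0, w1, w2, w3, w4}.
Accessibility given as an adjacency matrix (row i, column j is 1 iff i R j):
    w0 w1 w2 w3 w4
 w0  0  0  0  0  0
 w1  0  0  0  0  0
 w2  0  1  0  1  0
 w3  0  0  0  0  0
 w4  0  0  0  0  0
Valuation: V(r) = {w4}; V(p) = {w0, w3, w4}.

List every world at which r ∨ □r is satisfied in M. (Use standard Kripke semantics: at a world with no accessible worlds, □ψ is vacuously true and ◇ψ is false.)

Recall that □ψ holds at a world iff ψ holds at every accessible world, and ◇ψ holds iff ψ holds at some accessible world.
Let φ = r ∨ □r. Evaluate φ at each world:
  w0 (successors ∅): φ is true.
  w1 (successors ∅): φ is true.
  w2 (successors {w1, w3}): φ is false.
  w3 (successors ∅): φ is true.
  w4 (successors ∅): φ is true.
For instance, at w2:
  At w2: r is false, □r is false, so r ∨ □r is false.
    At w2: □r requires r at every successor {w1, w3}.
      r fails at w1, so □r is false at w2.
Satisfying worlds: {w0, w1, w3, w4}

w0, w1, w3, w4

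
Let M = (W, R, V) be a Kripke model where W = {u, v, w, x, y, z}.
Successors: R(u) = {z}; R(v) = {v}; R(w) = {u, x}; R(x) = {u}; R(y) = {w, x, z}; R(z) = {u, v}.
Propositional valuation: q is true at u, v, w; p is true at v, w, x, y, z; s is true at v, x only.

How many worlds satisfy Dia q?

Let φ = Dia q. Evaluate φ at each world:
  u (successors {z}): φ is false.
  v (successors {v}): φ is true.
  w (successors {u, x}): φ is true.
  x (successors {u}): φ is true.
  y (successors {w, x, z}): φ is true.
  z (successors {u, v}): φ is true.
For instance, at u:
  At u: Dia q requires q at some successor in {z}.
    At z: q is false.
  So Dia q is false at u.
Satisfying worlds: {v, w, x, y, z}

5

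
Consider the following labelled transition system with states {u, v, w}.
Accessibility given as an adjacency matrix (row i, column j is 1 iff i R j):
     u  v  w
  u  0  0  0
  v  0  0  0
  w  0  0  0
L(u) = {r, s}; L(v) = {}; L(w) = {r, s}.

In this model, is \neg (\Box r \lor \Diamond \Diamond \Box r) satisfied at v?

At v: \Box r \lor \Diamond \Diamond \Box r is true, so \neg (\Box r \lor \Diamond \Diamond \Box r) is false.
  At v: \Box r is true, \Diamond \Diamond \Box r is false, so \Box r \lor \Diamond \Diamond \Box r is true.
    At v: no accessible worlds, so \Box r holds vacuously.
    At v: no accessible worlds, so \Diamond \Diamond \Box r is false.

No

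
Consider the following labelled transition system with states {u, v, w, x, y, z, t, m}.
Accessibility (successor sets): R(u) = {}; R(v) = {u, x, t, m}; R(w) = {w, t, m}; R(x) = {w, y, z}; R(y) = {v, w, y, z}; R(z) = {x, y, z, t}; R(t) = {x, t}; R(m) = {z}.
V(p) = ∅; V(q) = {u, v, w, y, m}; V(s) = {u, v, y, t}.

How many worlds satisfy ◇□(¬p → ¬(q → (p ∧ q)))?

1

Let φ = ◇□(¬p → ¬(q → (p ∧ q))). Evaluate φ at each world:
  u (successors ∅): φ is false.
  v (successors {u, x, t, m}): φ is true.
  w (successors {w, t, m}): φ is false.
  x (successors {w, y, z}): φ is false.
  y (successors {v, w, y, z}): φ is false.
  z (successors {x, y, z, t}): φ is false.
  t (successors {x, t}): φ is false.
  m (successors {z}): φ is false.
For instance, at w:
  At w: ◇□(¬p → ¬(q → (p ∧ q))) requires □(¬p → ¬(q → (p ∧ q))) at some successor in {w, t, m}.
    At w: □(¬p → ¬(q → (p ∧ q))) is false.
    At t: □(¬p → ¬(q → (p ∧ q))) is false.
    At m: □(¬p → ¬(q → (p ∧ q))) is false.
  So ◇□(¬p → ¬(q → (p ∧ q))) is false at w.
Satisfying worlds: {v}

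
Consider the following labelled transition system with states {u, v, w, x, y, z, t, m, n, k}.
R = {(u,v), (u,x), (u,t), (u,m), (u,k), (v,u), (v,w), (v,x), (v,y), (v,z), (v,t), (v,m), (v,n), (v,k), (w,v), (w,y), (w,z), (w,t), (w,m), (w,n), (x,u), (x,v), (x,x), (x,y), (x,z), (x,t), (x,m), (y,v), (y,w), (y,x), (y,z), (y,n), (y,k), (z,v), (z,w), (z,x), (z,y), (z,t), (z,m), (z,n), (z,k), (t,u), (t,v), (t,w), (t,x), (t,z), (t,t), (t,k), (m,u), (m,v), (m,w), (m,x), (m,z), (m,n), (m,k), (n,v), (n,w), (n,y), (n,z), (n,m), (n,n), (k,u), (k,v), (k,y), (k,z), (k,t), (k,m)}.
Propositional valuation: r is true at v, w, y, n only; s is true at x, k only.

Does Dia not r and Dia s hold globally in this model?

No

Let φ = Dia not r and Dia s. Evaluate φ at each world:
  u (successors {v, x, t, m, k}): φ is true.
  v (successors {u, w, x, y, z, t, m, n, k}): φ is true.
  w (successors {v, y, z, t, m, n}): φ is false.
  x (successors {u, v, x, y, z, t, m}): φ is true.
  y (successors {v, w, x, z, n, k}): φ is true.
  z (successors {v, w, x, y, t, m, n, k}): φ is true.
  t (successors {u, v, w, x, z, t, k}): φ is true.
  m (successors {u, v, w, x, z, n, k}): φ is true.
  n (successors {v, w, y, z, m, n}): φ is false.
  k (successors {u, v, y, z, t, m}): φ is false.
Detail at w (counterexample):
  At w: Dia not r is true, Dia s is false, so Dia not r and Dia s is false.
    At w: Dia not r requires not r at some successor in {v, y, z, t, m, n}.
      not r holds at z, so Dia not r is true at w.
    At w: Dia s requires s at some successor in {v, y, z, t, m, n}.
      At v: s is false.
      At y: s is false.
      At z: s is false.
      At t: s is false.
      At m: s is false.
      At n: s is false.
    So Dia s is false at w.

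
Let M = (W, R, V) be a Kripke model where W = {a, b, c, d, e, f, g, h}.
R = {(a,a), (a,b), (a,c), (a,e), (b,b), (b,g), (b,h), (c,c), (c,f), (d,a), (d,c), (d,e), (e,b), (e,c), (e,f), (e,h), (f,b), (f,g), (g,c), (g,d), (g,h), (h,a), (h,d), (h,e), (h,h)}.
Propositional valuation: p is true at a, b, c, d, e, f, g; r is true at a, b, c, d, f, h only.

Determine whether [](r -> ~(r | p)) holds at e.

At e: [](r -> ~(r | p)) requires r -> ~(r | p) at every successor {b, c, f, h}.
  r -> ~(r | p) fails at b, so [](r -> ~(r | p)) is false at e.

No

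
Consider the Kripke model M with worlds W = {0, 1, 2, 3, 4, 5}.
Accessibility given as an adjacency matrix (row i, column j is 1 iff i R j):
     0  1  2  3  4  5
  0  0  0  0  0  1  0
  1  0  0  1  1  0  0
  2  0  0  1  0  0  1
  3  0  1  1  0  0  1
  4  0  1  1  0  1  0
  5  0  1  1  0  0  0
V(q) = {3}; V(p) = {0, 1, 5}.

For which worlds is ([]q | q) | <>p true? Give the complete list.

Let φ = ([]q | q) | <>p. Evaluate φ at each world:
  0 (successors {4}): φ is false.
  1 (successors {2, 3}): φ is false.
  2 (successors {2, 5}): φ is true.
  3 (successors {1, 2, 5}): φ is true.
  4 (successors {1, 2, 4}): φ is true.
  5 (successors {1, 2}): φ is true.
For instance, at 2:
  At 2: []q | q is false, <>p is true, so ([]q | q) | <>p is true.
    At 2: []q is false, q is false, so []q | q is false.
      At 2: []q requires q at every successor {2, 5}.
        q fails at 2, so []q is false at 2.
    At 2: <>p requires p at some successor in {2, 5}.
      p holds at 5, so <>p is true at 2.
Satisfying worlds: {2, 3, 4, 5}

2, 3, 4, 5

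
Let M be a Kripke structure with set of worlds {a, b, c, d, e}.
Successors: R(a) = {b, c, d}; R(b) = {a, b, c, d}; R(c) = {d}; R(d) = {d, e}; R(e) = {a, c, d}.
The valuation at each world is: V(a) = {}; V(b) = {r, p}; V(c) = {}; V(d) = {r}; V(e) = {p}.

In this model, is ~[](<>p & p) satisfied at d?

Yes

At d: [](<>p & p) is false, so ~[](<>p & p) is true.
  At d: [](<>p & p) requires <>p & p at every successor {d, e}.
    <>p & p fails at d, so [](<>p & p) is false at d.
      At d: <>p is true, p is false, so <>p & p is false.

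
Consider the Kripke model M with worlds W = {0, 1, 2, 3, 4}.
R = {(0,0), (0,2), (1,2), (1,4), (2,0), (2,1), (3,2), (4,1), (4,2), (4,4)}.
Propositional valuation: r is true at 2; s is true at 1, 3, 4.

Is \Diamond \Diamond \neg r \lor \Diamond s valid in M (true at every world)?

Let φ = \Diamond \Diamond \neg r \lor \Diamond s. Evaluate φ at each world:
  0 (successors {0, 2}): φ is true.
  1 (successors {2, 4}): φ is true.
  2 (successors {0, 1}): φ is true.
  3 (successors {2}): φ is true.
  4 (successors {1, 2, 4}): φ is true.
For instance, at 4:
  At 4: \Diamond \Diamond \neg r is true, \Diamond s is true, so \Diamond \Diamond \neg r \lor \Diamond s is true.
    At 4: \Diamond \Diamond \neg r requires \Diamond \neg r at some successor in {1, 2, 4}.
      \Diamond \neg r holds at 1, so \Diamond \Diamond \neg r is true at 4.
    At 4: \Diamond s requires s at some successor in {1, 2, 4}.
      s holds at 1, so \Diamond s is true at 4.

Yes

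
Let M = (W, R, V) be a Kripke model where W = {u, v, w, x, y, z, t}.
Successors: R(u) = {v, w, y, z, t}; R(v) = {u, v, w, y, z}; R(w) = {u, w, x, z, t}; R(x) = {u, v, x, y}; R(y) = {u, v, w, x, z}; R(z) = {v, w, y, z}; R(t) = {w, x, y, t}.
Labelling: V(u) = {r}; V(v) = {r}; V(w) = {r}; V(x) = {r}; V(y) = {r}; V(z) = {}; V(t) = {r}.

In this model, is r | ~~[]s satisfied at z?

Recall that []ψ holds at a world iff ψ holds at every accessible world, and <>ψ holds iff ψ holds at some accessible world.
At z: r is false, ~~[]s is false, so r | ~~[]s is false.
  At z: ~[]s is true, so ~~[]s is false.
    At z: []s is false, so ~[]s is true.
      At z: []s requires s at every successor {v, w, y, z}.
        s fails at v, so []s is false at z.

No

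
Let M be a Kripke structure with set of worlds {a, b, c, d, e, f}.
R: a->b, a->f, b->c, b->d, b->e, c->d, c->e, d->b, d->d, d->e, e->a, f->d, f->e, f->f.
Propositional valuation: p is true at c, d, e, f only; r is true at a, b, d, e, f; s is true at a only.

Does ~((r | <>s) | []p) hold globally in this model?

Recall that []ψ holds at a world iff ψ holds at every accessible world, and <>ψ holds iff ψ holds at some accessible world.
Let φ = ~((r | <>s) | []p). Evaluate φ at each world:
  a (successors {b, f}): φ is false.
  b (successors {c, d, e}): φ is false.
  c (successors {d, e}): φ is false.
  d (successors {b, d, e}): φ is false.
  e (successors {a}): φ is false.
  f (successors {d, e, f}): φ is false.
Detail at a (counterexample):
  At a: (r | <>s) | []p is true, so ~((r | <>s) | []p) is false.
    At a: r | <>s is true, []p is false, so (r | <>s) | []p is true.
      At a: r is true, <>s is false, so r | <>s is true.
      At a: []p requires p at every successor {b, f}.
        p fails at b, so []p is false at a.

No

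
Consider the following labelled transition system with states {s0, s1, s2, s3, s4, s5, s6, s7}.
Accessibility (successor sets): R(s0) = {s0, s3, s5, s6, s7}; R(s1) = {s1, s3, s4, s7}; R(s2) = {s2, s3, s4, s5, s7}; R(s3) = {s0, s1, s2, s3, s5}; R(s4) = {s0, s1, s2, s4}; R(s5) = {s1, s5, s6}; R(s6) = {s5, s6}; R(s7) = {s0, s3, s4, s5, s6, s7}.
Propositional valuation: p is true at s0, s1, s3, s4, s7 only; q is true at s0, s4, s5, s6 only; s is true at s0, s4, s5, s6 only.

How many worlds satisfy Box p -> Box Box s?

7

Let φ = Box p -> Box Box s. Evaluate φ at each world:
  s0 (successors {s0, s3, s5, s6, s7}): φ is true.
  s1 (successors {s1, s3, s4, s7}): φ is false.
  s2 (successors {s2, s3, s4, s5, s7}): φ is true.
  s3 (successors {s0, s1, s2, s3, s5}): φ is true.
  s4 (successors {s0, s1, s2, s4}): φ is true.
  s5 (successors {s1, s5, s6}): φ is true.
  s6 (successors {s5, s6}): φ is true.
  s7 (successors {s0, s3, s4, s5, s6, s7}): φ is true.
For instance, at s6:
  At s6: Box p is false, Box Box s is false, so Box p -> Box Box s is true.
    At s6: Box p requires p at every successor {s5, s6}.
      p fails at s5, so Box p is false at s6.
    At s6: Box Box s requires Box s at every successor {s5, s6}.
      Box s fails at s5, so Box Box s is false at s6.
Satisfying worlds: {s0, s2, s3, s4, s5, s6, s7}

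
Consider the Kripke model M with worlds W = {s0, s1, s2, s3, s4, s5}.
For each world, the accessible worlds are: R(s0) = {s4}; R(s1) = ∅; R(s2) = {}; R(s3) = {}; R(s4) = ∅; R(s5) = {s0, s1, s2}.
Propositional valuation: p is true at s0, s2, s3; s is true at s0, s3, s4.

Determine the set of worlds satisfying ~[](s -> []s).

Let φ = ~[](s -> []s). Evaluate φ at each world:
  s0 (successors {s4}): φ is false.
  s1 (successors ∅): φ is false.
  s2 (successors ∅): φ is false.
  s3 (successors ∅): φ is false.
  s4 (successors ∅): φ is false.
  s5 (successors {s0, s1, s2}): φ is false.
For instance, at s0:
  At s0: [](s -> []s) is true, so ~[](s -> []s) is false.
    At s0: [](s -> []s) requires s -> []s at every successor {s4}.
      At s4: s -> []s is true.
    So [](s -> []s) is true at s0.
Satisfying worlds: none.

none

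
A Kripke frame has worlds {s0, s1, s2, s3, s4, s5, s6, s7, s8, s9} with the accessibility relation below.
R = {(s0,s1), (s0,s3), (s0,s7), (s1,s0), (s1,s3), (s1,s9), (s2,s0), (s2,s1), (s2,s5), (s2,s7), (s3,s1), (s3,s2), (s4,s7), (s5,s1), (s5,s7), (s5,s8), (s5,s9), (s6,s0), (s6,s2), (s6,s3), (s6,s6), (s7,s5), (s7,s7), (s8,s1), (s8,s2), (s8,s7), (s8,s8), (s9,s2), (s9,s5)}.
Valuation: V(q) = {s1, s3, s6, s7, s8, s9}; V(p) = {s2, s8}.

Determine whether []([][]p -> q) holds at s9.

Yes

Recall that []ψ holds at a world iff ψ holds at every accessible world, and <>ψ holds iff ψ holds at some accessible world.
At s9: []([][]p -> q) requires [][]p -> q at every successor {s2, s5}.
    At s2: [][]p is false, q is false, so [][]p -> q is true.
      At s2: [][]p requires []p at every successor {s0, s1, s5, s7}.
        []p fails at s0, so [][]p is false at s2.
    At s5: [][]p is false, q is false, so [][]p -> q is true.
      At s5: [][]p requires []p at every successor {s1, s7, s8, s9}.
        []p fails at s1, so [][]p is false at s5.
So []([][]p -> q) is true at s9.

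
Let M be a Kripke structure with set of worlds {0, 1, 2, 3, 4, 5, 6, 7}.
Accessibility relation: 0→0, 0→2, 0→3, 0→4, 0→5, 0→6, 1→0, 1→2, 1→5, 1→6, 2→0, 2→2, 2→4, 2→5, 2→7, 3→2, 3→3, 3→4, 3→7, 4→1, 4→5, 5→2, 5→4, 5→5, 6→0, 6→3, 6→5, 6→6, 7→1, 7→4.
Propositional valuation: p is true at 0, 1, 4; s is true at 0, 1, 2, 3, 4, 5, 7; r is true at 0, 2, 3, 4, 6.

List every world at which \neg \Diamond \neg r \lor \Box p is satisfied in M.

Let φ = \neg \Diamond \neg r \lor \Box p. Evaluate φ at each world:
  0 (successors {0, 2, 3, 4, 5, 6}): φ is false.
  1 (successors {0, 2, 5, 6}): φ is false.
  2 (successors {0, 2, 4, 5, 7}): φ is false.
  3 (successors {2, 3, 4, 7}): φ is false.
  4 (successors {1, 5}): φ is false.
  5 (successors {2, 4, 5}): φ is false.
  6 (successors {0, 3, 5, 6}): φ is false.
  7 (successors {1, 4}): φ is true.
For instance, at 7:
  At 7: \neg \Diamond \neg r is false, \Box p is true, so \neg \Diamond \neg r \lor \Box p is true.
    At 7: \Diamond \neg r is true, so \neg \Diamond \neg r is false.
      At 7: \Diamond \neg r requires \neg r at some successor in {1, 4}.
        \neg r holds at 1, so \Diamond \neg r is true at 7.
    At 7: \Box p requires p at every successor {1, 4}.
      At 1: p is true.
      At 4: p is true.
    So \Box p is true at 7.
Satisfying worlds: {7}

7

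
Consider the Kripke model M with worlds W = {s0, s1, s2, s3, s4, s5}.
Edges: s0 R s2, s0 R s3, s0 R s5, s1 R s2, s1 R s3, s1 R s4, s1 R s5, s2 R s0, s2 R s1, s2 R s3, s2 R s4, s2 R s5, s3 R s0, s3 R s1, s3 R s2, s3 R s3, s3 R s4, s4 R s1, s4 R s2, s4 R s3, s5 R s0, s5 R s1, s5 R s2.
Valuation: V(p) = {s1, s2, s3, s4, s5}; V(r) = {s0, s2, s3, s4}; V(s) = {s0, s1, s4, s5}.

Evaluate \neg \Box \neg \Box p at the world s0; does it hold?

No

At s0: \Box \neg \Box p is true, so \neg \Box \neg \Box p is false.
  At s0: \Box \neg \Box p requires \neg \Box p at every successor {s2, s3, s5}.
      At s2: \Box p is false, so \neg \Box p is true.
      At s3: \Box p is false, so \neg \Box p is true.
      At s5: \Box p is false, so \neg \Box p is true.
  So \Box \neg \Box p is true at s0.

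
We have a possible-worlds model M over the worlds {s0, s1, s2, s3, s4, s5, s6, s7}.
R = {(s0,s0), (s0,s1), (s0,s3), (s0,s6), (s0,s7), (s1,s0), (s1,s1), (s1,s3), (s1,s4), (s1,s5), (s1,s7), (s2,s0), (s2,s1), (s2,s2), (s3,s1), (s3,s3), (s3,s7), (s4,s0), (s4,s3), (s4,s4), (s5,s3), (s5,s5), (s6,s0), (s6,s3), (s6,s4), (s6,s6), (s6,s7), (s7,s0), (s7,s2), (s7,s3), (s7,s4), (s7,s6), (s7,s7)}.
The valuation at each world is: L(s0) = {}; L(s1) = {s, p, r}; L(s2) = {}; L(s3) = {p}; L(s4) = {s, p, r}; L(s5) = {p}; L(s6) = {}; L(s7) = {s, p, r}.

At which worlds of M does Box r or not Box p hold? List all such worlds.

Let φ = Box r or not Box p. Evaluate φ at each world:
  s0 (successors {s0, s1, s3, s6, s7}): φ is true.
  s1 (successors {s0, s1, s3, s4, s5, s7}): φ is true.
  s2 (successors {s0, s1, s2}): φ is true.
  s3 (successors {s1, s3, s7}): φ is false.
  s4 (successors {s0, s3, s4}): φ is true.
  s5 (successors {s3, s5}): φ is false.
  s6 (successors {s0, s3, s4, s6, s7}): φ is true.
  s7 (successors {s0, s2, s3, s4, s6, s7}): φ is true.
For instance, at s2:
  At s2: Box r is false, not Box p is true, so Box r or not Box p is true.
    At s2: Box r requires r at every successor {s0, s1, s2}.
      r fails at s0, so Box r is false at s2.
    At s2: Box p is false, so not Box p is true.
      At s2: Box p requires p at every successor {s0, s1, s2}.
        p fails at s0, so Box p is false at s2.
Satisfying worlds: {s0, s1, s2, s4, s6, s7}

s0, s1, s2, s4, s6, s7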